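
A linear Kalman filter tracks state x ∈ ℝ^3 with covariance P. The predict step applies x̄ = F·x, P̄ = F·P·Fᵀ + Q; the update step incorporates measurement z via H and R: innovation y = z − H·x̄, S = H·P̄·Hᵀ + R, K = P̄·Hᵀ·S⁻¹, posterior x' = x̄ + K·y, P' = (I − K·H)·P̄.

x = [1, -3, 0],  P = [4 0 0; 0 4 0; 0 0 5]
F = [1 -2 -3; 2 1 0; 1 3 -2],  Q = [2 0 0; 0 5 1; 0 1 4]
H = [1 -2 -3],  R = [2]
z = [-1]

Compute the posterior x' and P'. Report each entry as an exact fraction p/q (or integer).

x' = [5301/937, 2905/937, 120/937]
P' = [61410/937 4181/937 17658/937; 4181/937 10656/937 -5635/937; 17658/937 -5635/937 9792/937]

x̄ = F·x = [7, -1, -8]
P̄ = F·P·Fᵀ + Q = [67 0 10; 0 25 21; 10 21 64]
y = z − H·x̄ = [-34]
S = H·P̄·Hᵀ + R = [937]
K = P̄·Hᵀ·S⁻¹ = [37/937; -113/937; -224/937]
x' = x̄ + K·y = [5301/937, 2905/937, 120/937]
P' = (I − K·H)·P̄ = [61410/937 4181/937 17658/937; 4181/937 10656/937 -5635/937; 17658/937 -5635/937 9792/937]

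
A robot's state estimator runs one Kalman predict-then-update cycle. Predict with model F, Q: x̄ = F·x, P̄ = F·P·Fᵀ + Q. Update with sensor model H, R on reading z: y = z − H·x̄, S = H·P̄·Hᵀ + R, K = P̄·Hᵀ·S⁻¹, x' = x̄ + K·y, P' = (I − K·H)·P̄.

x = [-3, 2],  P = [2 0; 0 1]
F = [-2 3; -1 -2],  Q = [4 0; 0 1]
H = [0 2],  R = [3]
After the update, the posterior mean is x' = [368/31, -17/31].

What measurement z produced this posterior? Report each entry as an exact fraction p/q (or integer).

z = [-1]

x̄ = F·x = [12, -1]
P̄ = F·P·Fᵀ + Q = [21 -2; -2 7]
S = H·P̄·Hᵀ + R = [31]
K = P̄·Hᵀ·S⁻¹ = [-4/31; 14/31]
x' − x̄ = [-4/31, 14/31] = K·y
y = (KᵀK)⁻¹·Kᵀ·(x' − x̄) = [1]
z = y + H·x̄ = [1] + [-2] = [-1]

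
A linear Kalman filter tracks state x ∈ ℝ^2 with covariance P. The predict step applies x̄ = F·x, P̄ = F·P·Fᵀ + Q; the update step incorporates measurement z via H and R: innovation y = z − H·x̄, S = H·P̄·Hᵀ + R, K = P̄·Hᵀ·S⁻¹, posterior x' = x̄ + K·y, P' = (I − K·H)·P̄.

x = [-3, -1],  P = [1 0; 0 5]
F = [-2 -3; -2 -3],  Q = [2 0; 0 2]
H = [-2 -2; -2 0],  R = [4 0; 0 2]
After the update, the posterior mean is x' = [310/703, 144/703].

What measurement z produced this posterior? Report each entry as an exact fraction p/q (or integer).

x̄ = F·x = [9, 9]
P̄ = F·P·Fᵀ + Q = [51 49; 49 51]
S = H·P̄·Hᵀ + R = [804 400; 400 206]
K = P̄·Hᵀ·S⁻¹ = [-50/703 -251/703; -250/703 151/703]
x' − x̄ = [-6017/703, -6183/703] = K·y
y = (KᵀK)⁻¹·Kᵀ·(x' − x̄) = [35, 17]
z = y + H·x̄ = [35, 17] + [-36, -18] = [-1, -1]

z = [-1, -1]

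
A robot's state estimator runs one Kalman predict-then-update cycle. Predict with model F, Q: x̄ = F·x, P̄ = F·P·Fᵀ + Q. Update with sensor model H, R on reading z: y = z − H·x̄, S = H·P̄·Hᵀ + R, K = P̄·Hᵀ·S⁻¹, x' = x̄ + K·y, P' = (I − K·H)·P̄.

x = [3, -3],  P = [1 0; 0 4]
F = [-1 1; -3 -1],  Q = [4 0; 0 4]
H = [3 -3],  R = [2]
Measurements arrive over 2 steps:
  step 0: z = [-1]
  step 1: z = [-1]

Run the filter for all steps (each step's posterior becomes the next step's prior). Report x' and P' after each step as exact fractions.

step 0: x' = [-777/127, -735/127], P' = [693/127 683/127; 683/127 701/127]
step 1: x' = [73344/54379, 94452/54379], P' = [219776/54379 219252/54379; 219252/54379 230784/54379]

step 0: x̄ = F·x = [-6, -6]
step 0: P̄ = F·P·Fᵀ + Q = [9 -1; -1 17]
step 0: y = z − H·x̄ = [-1]
step 0: S = H·P̄·Hᵀ + R = [254]
step 0: K = P̄·Hᵀ·S⁻¹ = [15/127; -27/127]
step 0: x' = x̄ + K·y = [-777/127, -735/127]
step 0: P' = (I − K·H)·P̄ = [693/127 683/127; 683/127 701/127]
step 1: x̄ = F·x = [42/127, 3066/127]
step 1: P̄ = F·P·Fᵀ + Q = [536/127 12/127; 12/127 11544/127]
step 1: y = z − H·x̄ = [8945/127]
step 1: S = H·P̄·Hᵀ + R = [108758/127]
step 1: K = P̄·Hᵀ·S⁻¹ = [786/54379; -17298/54379]
step 1: x' = x̄ + K·y = [73344/54379, 94452/54379]
step 1: P' = (I − K·H)·P̄ = [219776/54379 219252/54379; 219252/54379 230784/54379]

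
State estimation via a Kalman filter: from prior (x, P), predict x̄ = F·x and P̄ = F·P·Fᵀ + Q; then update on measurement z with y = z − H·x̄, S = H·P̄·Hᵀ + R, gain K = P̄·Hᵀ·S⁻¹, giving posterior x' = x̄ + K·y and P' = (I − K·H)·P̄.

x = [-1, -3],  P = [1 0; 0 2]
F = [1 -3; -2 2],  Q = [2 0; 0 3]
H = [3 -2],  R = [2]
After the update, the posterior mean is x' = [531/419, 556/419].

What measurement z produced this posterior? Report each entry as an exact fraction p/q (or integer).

z = [1]

x̄ = F·x = [8, -4]
P̄ = F·P·Fᵀ + Q = [21 -14; -14 15]
S = H·P̄·Hᵀ + R = [419]
K = P̄·Hᵀ·S⁻¹ = [91/419; -72/419]
x' − x̄ = [-2821/419, 2232/419] = K·y
y = (KᵀK)⁻¹·Kᵀ·(x' − x̄) = [-31]
z = y + H·x̄ = [-31] + [32] = [1]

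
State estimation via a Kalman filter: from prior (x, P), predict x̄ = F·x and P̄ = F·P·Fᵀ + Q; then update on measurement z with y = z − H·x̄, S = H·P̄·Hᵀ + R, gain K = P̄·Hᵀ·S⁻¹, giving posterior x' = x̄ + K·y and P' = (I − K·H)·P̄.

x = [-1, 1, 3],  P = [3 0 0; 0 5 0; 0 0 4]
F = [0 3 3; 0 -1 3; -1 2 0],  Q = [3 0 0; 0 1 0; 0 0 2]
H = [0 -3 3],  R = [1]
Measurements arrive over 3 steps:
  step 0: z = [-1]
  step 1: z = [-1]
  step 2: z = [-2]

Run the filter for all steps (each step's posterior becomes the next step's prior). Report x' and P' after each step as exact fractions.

step 0: x̄ = F·x = [12, 8, 3]
step 0: P̄ = F·P·Fᵀ + Q = [84 21 30; 21 42 -10; 30 -10 25]
step 0: y = z − H·x̄ = [14]
step 0: S = H·P̄·Hᵀ + R = [784]
step 0: K = P̄·Hᵀ·S⁻¹ = [27/784; -39/196; 15/112]
step 0: x' = x̄ + K·y = [699/56, 73/14, 39/8]
step 0: P' = (I − K·H)·P̄ = [65127/784 5169/196 2955/112; 5169/196 537/49 305/28; 2955/112 305/28 175/16]
step 1: x̄ = F·x = [1695/56, 527/56, -115/56]
step 1: P̄ = F·P·Fᵀ + Q = [310575/784 102639/784 -21291/784; 102639/784 35311/784 -7323/784; -21291/784 -7323/784 18359/784]
step 1: y = z − H·x̄ = [935/28]
step 1: S = H·P̄·Hᵀ + R = [153907/196]
step 1: K = P̄·Hᵀ·S⁻¹ = [-185895/307814; -63951/307814; 38523/307814]
step 1: x' = x̄ + K·y = [3109305/307814, 761243/307814, 654275/307814]
step 1: P' = (I − K·H)·P̄ = [67564875/615628 19942293/615628 19818363/615628; 19942293/615628 6861631/615628 6818997/615628; 19818363/615628 6818997/615628 6844679/615628]
step 2: x̄ = F·x = [163329/11839, 600791/153907, -122063/23678]
step 2: P̄ = F·P·Fᵀ + Q = [4768185/11839 1575600/11839 -715350/11839; 1575600/11839 7041347/153907 -236963/11839; -715350/11839 -236963/11839 1267191/47356]
step 2: y = z − H·x̄ = [7749575/307814]
step 2: S = H·P̄·Hᵀ + R = [624162835/615628]
step 2: K = P̄·Hᵀ·S⁻¹ = [-71477640/124832567; -121462392/624162835; 2786667/20134285]
step 2: x' = x̄ + K·y = [-77361963/124832567, -124295249/124832567, -6727427/4026857]
step 2: P' = (I − K·H)·P̄ = [8781964305/124832567 2510991840/124832567 80231160/4026857; 2510991840/124832567 4591532147/624162835 146807893/20134285; 80231160/4026857 146807893/20134285 147736782/20134285]

step 0: x' = [699/56, 73/14, 39/8], P' = [65127/784 5169/196 2955/112; 5169/196 537/49 305/28; 2955/112 305/28 175/16]
step 1: x' = [3109305/307814, 761243/307814, 654275/307814], P' = [67564875/615628 19942293/615628 19818363/615628; 19942293/615628 6861631/615628 6818997/615628; 19818363/615628 6818997/615628 6844679/615628]
step 2: x' = [-77361963/124832567, -124295249/124832567, -6727427/4026857], P' = [8781964305/124832567 2510991840/124832567 80231160/4026857; 2510991840/124832567 4591532147/624162835 146807893/20134285; 80231160/4026857 146807893/20134285 147736782/20134285]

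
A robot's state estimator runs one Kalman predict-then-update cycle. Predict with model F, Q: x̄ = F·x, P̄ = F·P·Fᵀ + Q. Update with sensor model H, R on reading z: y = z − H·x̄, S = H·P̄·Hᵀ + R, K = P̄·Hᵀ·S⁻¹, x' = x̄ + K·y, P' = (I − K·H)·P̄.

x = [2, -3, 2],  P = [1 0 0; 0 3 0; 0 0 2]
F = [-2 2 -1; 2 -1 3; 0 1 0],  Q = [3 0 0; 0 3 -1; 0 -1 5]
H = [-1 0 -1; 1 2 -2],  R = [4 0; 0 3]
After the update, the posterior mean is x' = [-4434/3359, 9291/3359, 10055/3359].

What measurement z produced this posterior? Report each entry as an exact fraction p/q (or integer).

x̄ = F·x = [-12, 13, -3]
P̄ = F·P·Fᵀ + Q = [21 -16 6; -16 28 -4; 6 -4 8]
S = H·P̄·Hᵀ + R = [45 41; 41 112]
K = P̄·Hᵀ·S⁻¹ = [-2081/3359 72/3359; 272/3359 1340/3359; -830/3359 -236/3359]
x' − x̄ = [35874/3359, -34376/3359, 20132/3359] = K·y
y = (KᵀK)⁻¹·Kᵀ·(x' − x̄) = [-18, -22]
z = y + H·x̄ = [-18, -22] + [15, 20] = [-3, -2]

z = [-3, -2]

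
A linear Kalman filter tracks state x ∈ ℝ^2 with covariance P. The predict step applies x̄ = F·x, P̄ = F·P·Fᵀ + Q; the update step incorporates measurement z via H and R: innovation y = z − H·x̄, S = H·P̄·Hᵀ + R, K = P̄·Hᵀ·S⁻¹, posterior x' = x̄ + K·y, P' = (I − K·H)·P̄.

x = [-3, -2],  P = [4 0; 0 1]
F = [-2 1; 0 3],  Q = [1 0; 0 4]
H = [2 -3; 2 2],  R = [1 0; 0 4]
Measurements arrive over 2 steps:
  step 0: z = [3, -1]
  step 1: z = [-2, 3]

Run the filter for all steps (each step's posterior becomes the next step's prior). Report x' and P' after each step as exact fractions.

step 0: x' = [931/2908, -4863/5816], P' = [567/1454 141/727; 141/727 569/2908]
step 1: x' = [-347/127621, 174557/255242], P' = [327747/1020968 79659/510484; 79659/510484 44437/255242]

step 0: x̄ = F·x = [4, -6]
step 0: P̄ = F·P·Fᵀ + Q = [18 3; 3 13]
step 0: y = z − H·x̄ = [-23, 3]
step 0: S = H·P̄·Hᵀ + R = [154 -12; -12 152]
step 0: K = P̄·Hᵀ·S⁻¹ = [144/727 849/2908; -579/2908 1133/5816]
step 0: x' = x̄ + K·y = [931/2908, -4863/5816]
step 0: P' = (I − K·H)·P̄ = [567/1454 141/727; 141/727 569/2908]
step 1: x̄ = F·x = [-8587/5816, -14589/5816]
step 1: P̄ = F·P·Fᵀ + Q = [5757/2908 -1677/2908; -1677/2908 16753/2908]
step 1: y = z − H·x̄ = [-38225/5816, 7975/727]
step 1: S = H·P̄·Hᵀ + R = [196837/2908 -18534/727; -18534/727 22064/727]
step 1: K = P̄·Hᵀ·S⁻¹ = [44385/255242 487065/2041936; -26826/127621 168533/1020968]
step 1: x' = x̄ + K·y = [-347/127621, 174557/255242]
step 1: P' = (I − K·H)·P̄ = [327747/1020968 79659/510484; 79659/510484 44437/255242]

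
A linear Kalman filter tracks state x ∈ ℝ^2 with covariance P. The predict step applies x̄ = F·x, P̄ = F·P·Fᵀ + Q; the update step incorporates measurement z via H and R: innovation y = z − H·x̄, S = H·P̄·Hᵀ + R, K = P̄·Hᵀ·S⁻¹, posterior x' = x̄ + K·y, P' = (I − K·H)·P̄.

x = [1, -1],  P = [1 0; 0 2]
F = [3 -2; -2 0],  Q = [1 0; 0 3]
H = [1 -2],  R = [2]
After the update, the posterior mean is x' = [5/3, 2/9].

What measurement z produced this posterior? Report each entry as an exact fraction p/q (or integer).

x̄ = F·x = [5, -2]
P̄ = F·P·Fᵀ + Q = [18 -6; -6 7]
S = H·P̄·Hᵀ + R = [72]
K = P̄·Hᵀ·S⁻¹ = [5/12; -5/18]
x' − x̄ = [-10/3, 20/9] = K·y
y = (KᵀK)⁻¹·Kᵀ·(x' − x̄) = [-8]
z = y + H·x̄ = [-8] + [9] = [1]

z = [1]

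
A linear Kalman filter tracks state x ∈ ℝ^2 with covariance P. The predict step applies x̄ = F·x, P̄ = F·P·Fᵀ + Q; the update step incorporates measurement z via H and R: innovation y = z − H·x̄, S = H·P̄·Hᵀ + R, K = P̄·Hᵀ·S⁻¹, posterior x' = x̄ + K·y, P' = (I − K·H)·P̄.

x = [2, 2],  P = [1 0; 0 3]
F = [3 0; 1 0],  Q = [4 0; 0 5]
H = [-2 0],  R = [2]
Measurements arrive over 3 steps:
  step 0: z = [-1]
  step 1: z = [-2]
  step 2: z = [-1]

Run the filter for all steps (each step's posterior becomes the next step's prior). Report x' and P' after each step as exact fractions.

step 0: x' = [19/27, 7/9], P' = [13/27 1/9; 1/9 16/3]
step 1: x' = [169/159, 83/159], P' = [25/53 13/159; 13/159 278/53]
step 2: x' = [202/309, 194/309], P' = [437/927 25/309; 25/309 540/103]

step 0: x̄ = F·x = [6, 2]
step 0: P̄ = F·P·Fᵀ + Q = [13 3; 3 6]
step 0: y = z − H·x̄ = [11]
step 0: S = H·P̄·Hᵀ + R = [54]
step 0: K = P̄·Hᵀ·S⁻¹ = [-13/27; -1/9]
step 0: x' = x̄ + K·y = [19/27, 7/9]
step 0: P' = (I − K·H)·P̄ = [13/27 1/9; 1/9 16/3]
step 1: x̄ = F·x = [19/9, 19/27]
step 1: P̄ = F·P·Fᵀ + Q = [25/3 13/9; 13/9 148/27]
step 1: y = z − H·x̄ = [20/9]
step 1: S = H·P̄·Hᵀ + R = [106/3]
step 1: K = P̄·Hᵀ·S⁻¹ = [-25/53; -13/159]
step 1: x' = x̄ + K·y = [169/159, 83/159]
step 1: P' = (I − K·H)·P̄ = [25/53 13/159; 13/159 278/53]
step 2: x̄ = F·x = [169/53, 169/159]
step 2: P̄ = F·P·Fᵀ + Q = [437/53 75/53; 75/53 290/53]
step 2: y = z − H·x̄ = [285/53]
step 2: S = H·P̄·Hᵀ + R = [1854/53]
step 2: K = P̄·Hᵀ·S⁻¹ = [-437/927; -25/309]
step 2: x' = x̄ + K·y = [202/309, 194/309]
step 2: P' = (I − K·H)·P̄ = [437/927 25/309; 25/309 540/103]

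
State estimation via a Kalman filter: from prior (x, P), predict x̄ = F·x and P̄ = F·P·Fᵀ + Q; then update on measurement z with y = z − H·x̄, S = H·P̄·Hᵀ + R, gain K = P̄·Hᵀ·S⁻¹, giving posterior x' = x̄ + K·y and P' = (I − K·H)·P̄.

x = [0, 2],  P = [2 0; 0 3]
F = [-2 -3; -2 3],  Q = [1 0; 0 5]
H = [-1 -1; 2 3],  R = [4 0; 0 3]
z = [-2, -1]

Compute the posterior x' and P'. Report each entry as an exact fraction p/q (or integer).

x' = [-145/2309, -185/2309]
P' = [42513/2309 -29361/2309; -29361/2309 20981/2309]

x̄ = F·x = [-6, 6]
P̄ = F·P·Fᵀ + Q = [36 -19; -19 40]
y = z − H·x̄ = [-2, -7]
S = H·P̄·Hᵀ + R = [42 -97; -97 279]
K = P̄·Hᵀ·S⁻¹ = [-3288/2309 -1019/2309; 2095/2309 1407/2309]
x' = x̄ + K·y = [-145/2309, -185/2309]
P' = (I − K·H)·P̄ = [42513/2309 -29361/2309; -29361/2309 20981/2309]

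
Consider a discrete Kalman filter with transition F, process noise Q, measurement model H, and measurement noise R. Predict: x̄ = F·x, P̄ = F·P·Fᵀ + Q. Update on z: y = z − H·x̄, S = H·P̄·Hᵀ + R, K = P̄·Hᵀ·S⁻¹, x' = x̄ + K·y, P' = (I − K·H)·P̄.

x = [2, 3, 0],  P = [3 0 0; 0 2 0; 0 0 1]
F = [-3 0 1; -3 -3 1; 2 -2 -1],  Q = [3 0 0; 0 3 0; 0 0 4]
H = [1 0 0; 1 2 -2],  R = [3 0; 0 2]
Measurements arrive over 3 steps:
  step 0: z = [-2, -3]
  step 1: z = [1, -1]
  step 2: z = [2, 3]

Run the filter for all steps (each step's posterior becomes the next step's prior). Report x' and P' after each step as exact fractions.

step 0: x' = [-3715/3857, -3877/551, -22725/3857], P' = [6414/3857 -624/551 -1536/3857; -624/551 7623/551 7131/551; -1536/3857 7131/551 49596/3857]
step 1: x' = [-570943/1350087, 19104154/1350087, 6444313/450029], P' = [803822/450029 -1448618/450029 -1094114/450029; -1448618/450029 21182789/450029 20376895/450029; -1094114/450029 20376895/450029 59833172/1350087]
step 2: x' = [20348170431/9531107933, -117316173333/9531107933, -365442806429/28593323799], P' = [17971346094/9531107933 -45189784182/9531107933 -37226608266/9531107933; -45189784182/9531107933 670631070933/9531107933 646595582529/9531107933; -37226608266/9531107933 646595582529/9531107933 630686656544/9531107933]

step 0: x̄ = F·x = [-6, -15, -2]
step 0: P̄ = F·P·Fᵀ + Q = [31 28 -19; 28 49 -7; -19 -7 25]
step 0: y = z − H·x̄ = [4, 29]
step 0: S = H·P̄·Hᵀ + R = [34 125; 125 573]
step 0: K = P̄·Hᵀ·S⁻¹ = [2138/3857 375/3857; -208/551 180/551; -512/3857 -447/3857]
step 0: x' = x̄ + K·y = [-3715/3857, -3877/551, -22725/3857]
step 0: P' = (I − K·H)·P̄ = [6414/3857 -624/551 -1536/3857; -624/551 7623/551 7131/551; -1536/3857 7131/551 49596/3857]
step 1: x̄ = F·x = [-11580/3857, 69837/3857, 9939/551]
step 1: P̄ = F·P·Fᵀ + Q = [128109/3857 -72525/3857 -31686/551; -72525/3857 230232/3857 39189/551; -31686/551 39189/551 77840/551]
step 1: y = z − H·x̄ = [15437/3857, 7195/3857]
step 1: S = H·P̄·Hᵀ + R = [139680/3857 426663/3857; 426663/3857 1638795/3857]
step 1: K = P̄·Hᵀ·S⁻¹ = [803822/1350087 47407/450029; -1448618/1350087 81585/450029; -1094114/1350087 -343658/1350087]
step 1: x' = x̄ + K·y = [-570943/1350087, 19104154/1350087, 6444313/450029]
step 1: P' = (I − K·H)·P̄ = [803822/450029 -1448618/450029 -1094114/450029; -1448618/450029 21182789/450029 20376895/450029; -1094114/450029 20376895/450029 59833172/1350087]
step 2: x̄ = F·x = [7015256/450029, -12088898/450029, -58683133/1350087]
step 2: P̄ = F·P·Fᵀ + Q = [105280679/1350087 -121274323/1350087 -239050172/1350087; -121274323/1350087 232206500/1350087 351707209/1350087; -239050172/1350087 351707209/1350087 621491792/1350087]
step 2: y = z − H·x̄ = [-6115198/450029, -61828385/1350087]
step 2: S = H·P̄·Hᵀ + R = [109330940/1350087 340832377/1350087; 340832377/1350087 1180219745/1350087]
step 2: K = P̄·Hᵀ·S⁻¹ = [5990448698/9531107933 1022497131/9531107933; -15063261394/9531107933 1440596313/9531107933; -12408869422/9531107933 -2704378148/9531107933]
step 2: x' = x̄ + K·y = [20348170431/9531107933, -117316173333/9531107933, -365442806429/28593323799]
step 2: P' = (I − K·H)·P̄ = [17971346094/9531107933 -45189784182/9531107933 -37226608266/9531107933; -45189784182/9531107933 670631070933/9531107933 646595582529/9531107933; -37226608266/9531107933 646595582529/9531107933 630686656544/9531107933]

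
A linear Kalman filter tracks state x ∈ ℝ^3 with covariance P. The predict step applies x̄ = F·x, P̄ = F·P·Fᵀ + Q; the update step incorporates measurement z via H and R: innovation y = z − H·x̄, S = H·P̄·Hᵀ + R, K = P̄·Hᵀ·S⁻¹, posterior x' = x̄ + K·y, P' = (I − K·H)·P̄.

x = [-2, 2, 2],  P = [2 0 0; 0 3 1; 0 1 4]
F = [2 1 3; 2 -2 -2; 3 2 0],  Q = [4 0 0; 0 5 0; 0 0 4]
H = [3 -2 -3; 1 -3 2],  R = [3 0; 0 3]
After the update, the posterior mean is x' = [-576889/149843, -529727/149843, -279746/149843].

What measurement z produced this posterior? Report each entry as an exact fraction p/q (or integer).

z = [1, 3]

x̄ = F·x = [4, -12, -2]
P̄ = F·P·Fᵀ + Q = [57 -30 24; -30 49 -4; 24 -4 34]
S = H·P̄·Hᵀ + R = [898 643; 643 961]
K = P̄·Hᵀ·S⁻¹ = [9138/149843 24291/149843; -16727/149843 -17654/149843; -29338/149843 35846/149843]
x' − x̄ = [-1176261/149843, 1268389/149843, 19940/149843] = K·y
y = (KᵀK)⁻¹·Kᵀ·(x' − x̄) = [-41, -33]
z = y + H·x̄ = [-41, -33] + [42, 36] = [1, 3]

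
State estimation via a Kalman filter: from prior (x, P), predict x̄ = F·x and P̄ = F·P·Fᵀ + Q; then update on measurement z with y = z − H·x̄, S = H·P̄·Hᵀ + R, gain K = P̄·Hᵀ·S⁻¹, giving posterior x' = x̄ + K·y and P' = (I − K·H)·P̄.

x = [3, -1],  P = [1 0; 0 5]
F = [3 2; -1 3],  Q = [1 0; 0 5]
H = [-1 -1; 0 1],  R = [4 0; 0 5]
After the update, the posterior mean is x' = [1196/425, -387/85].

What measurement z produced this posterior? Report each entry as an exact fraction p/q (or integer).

x̄ = F·x = [7, -6]
P̄ = F·P·Fᵀ + Q = [30 27; 27 51]
S = H·P̄·Hᵀ + R = [139 -78; -78 56]
K = P̄·Hᵀ·S⁻¹ = [-543/850 -693/1700; -39/170 201/340]
x' − x̄ = [-1779/425, 123/85] = K·y
y = (KᵀK)⁻¹·Kᵀ·(x' − x̄) = [4, 4]
z = y + H·x̄ = [4, 4] + [-1, -6] = [3, -2]

z = [3, -2]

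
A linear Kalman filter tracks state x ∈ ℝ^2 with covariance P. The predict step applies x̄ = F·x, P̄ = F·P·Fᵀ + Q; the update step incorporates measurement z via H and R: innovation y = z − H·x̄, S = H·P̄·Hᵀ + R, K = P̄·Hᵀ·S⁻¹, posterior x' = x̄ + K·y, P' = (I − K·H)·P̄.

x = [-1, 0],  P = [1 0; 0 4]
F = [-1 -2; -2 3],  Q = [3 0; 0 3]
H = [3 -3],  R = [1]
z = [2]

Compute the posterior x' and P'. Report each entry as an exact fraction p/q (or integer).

x̄ = F·x = [1, 2]
P̄ = F·P·Fᵀ + Q = [20 -22; -22 43]
y = z − H·x̄ = [5]
S = H·P̄·Hᵀ + R = [964]
K = P̄·Hᵀ·S⁻¹ = [63/482; -195/964]
x' = x̄ + K·y = [797/482, 953/964]
P' = (I − K·H)·P̄ = [851/241 1681/482; 1681/482 3427/964]

x' = [797/482, 953/964]
P' = [851/241 1681/482; 1681/482 3427/964]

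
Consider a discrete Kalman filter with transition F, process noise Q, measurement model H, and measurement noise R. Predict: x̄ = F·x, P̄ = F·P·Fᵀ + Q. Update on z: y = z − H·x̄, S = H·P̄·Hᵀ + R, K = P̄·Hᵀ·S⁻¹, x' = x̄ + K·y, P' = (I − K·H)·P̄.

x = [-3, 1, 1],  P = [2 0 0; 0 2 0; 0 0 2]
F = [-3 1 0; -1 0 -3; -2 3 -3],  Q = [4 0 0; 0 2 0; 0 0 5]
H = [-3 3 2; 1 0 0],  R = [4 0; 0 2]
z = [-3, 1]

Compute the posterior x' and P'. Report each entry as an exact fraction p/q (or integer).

x̄ = F·x = [10, 0, 6]
P̄ = F·P·Fᵀ + Q = [24 6 18; 6 22 22; 18 22 49]
y = z − H·x̄ = [15, -9]
S = H·P̄·Hᵀ + R = [554 -18; -18 26]
K = P̄·Hᵀ·S⁻¹ = [-9/3520 3243/3520; 125/704 249/704; 199/880 747/880]
x' = x̄ + K·y = [2939/1760, -183/352, 771/440]
P' = (I − K·H)·P̄ = [3243/1760 249/352 747/440; 249/352 1247/352 -343/88; 747/440 -343/88 973/110]

x' = [2939/1760, -183/352, 771/440]
P' = [3243/1760 249/352 747/440; 249/352 1247/352 -343/88; 747/440 -343/88 973/110]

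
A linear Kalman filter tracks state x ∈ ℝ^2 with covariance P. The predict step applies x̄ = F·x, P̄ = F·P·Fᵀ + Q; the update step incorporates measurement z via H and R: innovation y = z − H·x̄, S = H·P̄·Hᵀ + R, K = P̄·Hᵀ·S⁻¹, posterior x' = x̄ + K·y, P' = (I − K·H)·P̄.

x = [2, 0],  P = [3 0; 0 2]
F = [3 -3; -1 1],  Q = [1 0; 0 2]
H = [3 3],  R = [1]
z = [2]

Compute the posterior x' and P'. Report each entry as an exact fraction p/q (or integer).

x' = [159/104, -11/13]
P' = [919/208 -111/26; -111/26 55/13]

x̄ = F·x = [6, -2]
P̄ = F·P·Fᵀ + Q = [46 -15; -15 7]
y = z − H·x̄ = [-10]
S = H·P̄·Hᵀ + R = [208]
K = P̄·Hᵀ·S⁻¹ = [93/208; -3/26]
x' = x̄ + K·y = [159/104, -11/13]
P' = (I − K·H)·P̄ = [919/208 -111/26; -111/26 55/13]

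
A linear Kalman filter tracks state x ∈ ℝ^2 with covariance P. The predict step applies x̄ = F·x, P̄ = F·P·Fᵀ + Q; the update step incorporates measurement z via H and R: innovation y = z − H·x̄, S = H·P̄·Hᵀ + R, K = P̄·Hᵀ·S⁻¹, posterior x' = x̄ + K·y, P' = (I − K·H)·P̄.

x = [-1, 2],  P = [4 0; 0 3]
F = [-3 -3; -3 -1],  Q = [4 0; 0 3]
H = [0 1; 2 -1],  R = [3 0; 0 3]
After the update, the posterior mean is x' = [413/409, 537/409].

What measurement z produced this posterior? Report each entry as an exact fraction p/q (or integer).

x̄ = F·x = [-3, 1]
P̄ = F·P·Fᵀ + Q = [67 45; 45 42]
S = H·P̄·Hᵀ + R = [45 48; 48 133]
K = P̄·Hᵀ·S⁻¹ = [571/1227 205/409; 1094/1227 16/409]
x' − x̄ = [1640/409, 128/409] = K·y
y = (KᵀK)⁻¹·Kᵀ·(x' − x̄) = [0, 8]
z = y + H·x̄ = [0, 8] + [1, -7] = [1, 1]

z = [1, 1]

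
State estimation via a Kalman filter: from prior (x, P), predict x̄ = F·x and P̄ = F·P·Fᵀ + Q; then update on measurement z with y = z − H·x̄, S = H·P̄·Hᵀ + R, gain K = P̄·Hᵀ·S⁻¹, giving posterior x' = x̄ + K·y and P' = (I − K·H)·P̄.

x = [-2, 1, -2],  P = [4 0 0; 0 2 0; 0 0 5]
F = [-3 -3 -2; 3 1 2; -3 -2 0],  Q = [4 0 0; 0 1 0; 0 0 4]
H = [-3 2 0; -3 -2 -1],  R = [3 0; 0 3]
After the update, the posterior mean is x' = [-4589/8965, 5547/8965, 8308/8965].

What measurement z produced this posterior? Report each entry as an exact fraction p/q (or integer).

x̄ = F·x = [7, -9, 4]
P̄ = F·P·Fᵀ + Q = [78 -62 48; -62 59 -40; 48 -40 48]
S = H·P̄·Hᵀ + R = [1685 690; 690 373]
K = P̄·Hᵀ·S⁻¹ = [-1442/8965 -226/1793; 38872/152405 -5556/30481; -6272/152405 -6832/30481]
x' − x̄ = [-67344/8965, 86232/8965, -27552/8965] = K·y
y = (KᵀK)⁻¹·Kᵀ·(x' − x̄) = [42, 6]
z = y + H·x̄ = [42, 6] + [-39, -7] = [3, -1]

z = [3, -1]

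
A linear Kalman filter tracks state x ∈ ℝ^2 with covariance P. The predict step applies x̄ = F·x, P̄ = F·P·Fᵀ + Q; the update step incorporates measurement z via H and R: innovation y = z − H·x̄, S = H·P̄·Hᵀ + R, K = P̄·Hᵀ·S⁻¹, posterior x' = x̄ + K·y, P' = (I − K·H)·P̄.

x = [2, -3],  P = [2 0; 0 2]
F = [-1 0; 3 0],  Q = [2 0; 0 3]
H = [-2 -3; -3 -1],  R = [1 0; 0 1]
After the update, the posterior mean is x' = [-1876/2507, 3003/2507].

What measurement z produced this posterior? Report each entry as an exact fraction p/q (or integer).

z = [-2, 1]

x̄ = F·x = [-2, 6]
P̄ = F·P·Fᵀ + Q = [4 -6; -6 21]
S = H·P̄·Hᵀ + R = [134 21; 21 22]
K = P̄·Hᵀ·S⁻¹ = [346/2507 -1014/2507; -1059/2507 669/2507]
x' − x̄ = [3138/2507, -12039/2507] = K·y
y = (KᵀK)⁻¹·Kᵀ·(x' − x̄) = [12, 1]
z = y + H·x̄ = [12, 1] + [-14, 0] = [-2, 1]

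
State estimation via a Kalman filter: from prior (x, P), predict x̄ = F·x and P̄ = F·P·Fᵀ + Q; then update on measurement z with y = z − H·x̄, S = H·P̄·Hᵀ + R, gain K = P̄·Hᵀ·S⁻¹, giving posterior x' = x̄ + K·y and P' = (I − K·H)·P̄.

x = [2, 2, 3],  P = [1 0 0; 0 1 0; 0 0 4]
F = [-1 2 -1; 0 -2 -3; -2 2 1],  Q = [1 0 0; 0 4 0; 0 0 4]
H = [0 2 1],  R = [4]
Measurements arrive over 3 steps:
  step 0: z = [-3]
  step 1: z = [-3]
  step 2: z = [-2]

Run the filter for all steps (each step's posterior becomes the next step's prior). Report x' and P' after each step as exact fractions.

step 0: x' = [19/11, -23/11, 19/33], P' = [83/11 -20/11 46/11; -20/11 52/11 -80/11; 46/11 -80/11 464/33]
step 1: x' = [-1518/221, 6077/2873, -20745/2873], P' = [254/17 -386/221 1172/221; -386/221 18624/2873 -32652/2873; 1172/221 -32652/2873 67472/2873]
step 2: x' = [-1258963/403372, -403063/201686, 942293/403372], P' = [1463404/100843 -82030/100843 345715/100843; -82030/100843 1147304/100843 -2129990/100843; 345715/100843 -2129990/100843 4331243/100843]

step 0: x̄ = F·x = [-1, -13, 3]
step 0: P̄ = F·P·Fᵀ + Q = [10 8 2; 8 44 -16; 2 -16 16]
step 0: y = z − H·x̄ = [20]
step 0: S = H·P̄·Hᵀ + R = [132]
step 0: K = P̄·Hᵀ·S⁻¹ = [3/22; 6/11; -4/33]
step 0: x' = x̄ + K·y = [19/11, -23/11, 19/33]
step 0: P' = (I − K·H)·P̄ = [83/11 -20/11 46/11; -20/11 52/11 -80/11; 46/11 -80/11 464/33]
step 1: x̄ = F·x = [-214/33, 27/11, -233/33]
step 1: P̄ = F·P·Fᵀ + Q = [2846/33 674/11 1156/33; 674/11 684/11 164/11; 1156/33 164/11 1184/33]
step 1: y = z − H·x̄ = [-28/33]
step 1: S = H·P̄·Hᵀ + R = [11492/33]
step 1: K = P̄·Hᵀ·S⁻¹ = [100/221; 1149/2873; 542/2873]
step 1: x' = x̄ + K·y = [-1518/221, 6077/2873, -20745/2873]
step 1: P' = (I − K·H)·P̄ = [254/17 -386/221 1172/221; -386/221 18624/2873 -32652/2873; 1172/221 -32652/2873 67472/2873]
step 2: x̄ = F·x = [52633/2873, 50081/2873, 30877/2873]
step 2: P̄ = F·P·Fᵀ + Q = [368919/2873 294200/2873 138220/2873; 294200/2873 301412/2873 55648/2873; 138220/2873 55648/2873 173756/2873]
step 2: y = z − H·x̄ = [-136785/2873]
step 2: S = H·P̄·Hᵀ + R = [1613488/2873]
step 2: K = P̄·Hᵀ·S⁻¹ = [181655/403372; 82309/201686; 71263/403372]
step 2: x' = x̄ + K·y = [-1258963/403372, -403063/201686, 942293/403372]
step 2: P' = (I − K·H)·P̄ = [1463404/100843 -82030/100843 345715/100843; -82030/100843 1147304/100843 -2129990/100843; 345715/100843 -2129990/100843 4331243/100843]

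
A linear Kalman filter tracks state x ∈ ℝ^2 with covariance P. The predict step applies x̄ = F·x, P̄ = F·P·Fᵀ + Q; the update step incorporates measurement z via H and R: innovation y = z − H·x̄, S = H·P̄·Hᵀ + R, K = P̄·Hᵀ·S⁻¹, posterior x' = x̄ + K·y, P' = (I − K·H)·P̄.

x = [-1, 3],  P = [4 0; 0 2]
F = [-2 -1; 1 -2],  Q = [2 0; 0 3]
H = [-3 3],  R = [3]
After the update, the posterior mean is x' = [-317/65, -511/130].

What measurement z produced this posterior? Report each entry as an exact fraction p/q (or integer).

x̄ = F·x = [-1, -7]
P̄ = F·P·Fᵀ + Q = [20 -4; -4 15]
S = H·P̄·Hᵀ + R = [390]
K = P̄·Hᵀ·S⁻¹ = [-12/65; 19/130]
x' − x̄ = [-252/65, 399/130] = K·y
y = (KᵀK)⁻¹·Kᵀ·(x' − x̄) = [21]
z = y + H·x̄ = [21] + [-18] = [3]

z = [3]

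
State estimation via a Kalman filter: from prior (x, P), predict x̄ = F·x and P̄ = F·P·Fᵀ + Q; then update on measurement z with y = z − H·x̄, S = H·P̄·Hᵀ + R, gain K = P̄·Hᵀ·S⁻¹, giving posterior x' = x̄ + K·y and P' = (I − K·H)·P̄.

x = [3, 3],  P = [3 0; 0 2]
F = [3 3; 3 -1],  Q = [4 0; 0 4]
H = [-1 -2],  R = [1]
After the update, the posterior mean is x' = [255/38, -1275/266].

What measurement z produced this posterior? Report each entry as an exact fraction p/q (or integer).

x̄ = F·x = [18, 6]
P̄ = F·P·Fᵀ + Q = [49 21; 21 33]
S = H·P̄·Hᵀ + R = [266]
K = P̄·Hᵀ·S⁻¹ = [-13/38; -87/266]
x' − x̄ = [-429/38, -2871/266] = K·y
y = (KᵀK)⁻¹·Kᵀ·(x' − x̄) = [33]
z = y + H·x̄ = [33] + [-30] = [3]

z = [3]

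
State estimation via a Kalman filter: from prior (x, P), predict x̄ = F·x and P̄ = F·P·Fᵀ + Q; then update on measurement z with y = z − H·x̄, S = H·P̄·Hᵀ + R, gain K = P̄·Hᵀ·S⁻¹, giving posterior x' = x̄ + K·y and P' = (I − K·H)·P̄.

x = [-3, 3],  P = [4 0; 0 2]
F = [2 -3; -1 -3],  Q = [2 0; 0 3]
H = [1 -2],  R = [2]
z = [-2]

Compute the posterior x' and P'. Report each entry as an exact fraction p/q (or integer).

x̄ = F·x = [-15, -6]
P̄ = F·P·Fᵀ + Q = [36 10; 10 25]
y = z − H·x̄ = [1]
S = H·P̄·Hᵀ + R = [98]
K = P̄·Hᵀ·S⁻¹ = [8/49; -20/49]
x' = x̄ + K·y = [-727/49, -314/49]
P' = (I − K·H)·P̄ = [1636/49 810/49; 810/49 425/49]

x' = [-727/49, -314/49]
P' = [1636/49 810/49; 810/49 425/49]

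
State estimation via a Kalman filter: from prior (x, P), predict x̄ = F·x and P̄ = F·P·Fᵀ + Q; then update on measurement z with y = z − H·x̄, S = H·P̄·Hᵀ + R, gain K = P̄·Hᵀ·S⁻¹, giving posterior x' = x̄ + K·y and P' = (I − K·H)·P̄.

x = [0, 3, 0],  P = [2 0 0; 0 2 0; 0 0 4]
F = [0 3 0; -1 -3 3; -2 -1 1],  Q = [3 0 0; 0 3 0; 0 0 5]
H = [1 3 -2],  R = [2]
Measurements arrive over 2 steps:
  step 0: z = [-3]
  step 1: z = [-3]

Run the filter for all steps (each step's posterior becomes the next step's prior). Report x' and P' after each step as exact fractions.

step 0: x' = [783/94, -501/94, -108/47], P' = [1827/94 -887/94 -205/47; -887/94 3413/282 1837/141; -205/47 1837/141 2437/141]
step 1: x' = [-756873/37301, -8136/3391, -458286/37301], P' = [3176658/37301 57462/3391 2526765/37301; 57462/3391 25320/3391 66063/3391; 2526765/37301 66063/3391 2356443/37301]

step 0: x̄ = F·x = [9, -9, -3]
step 0: P̄ = F·P·Fᵀ + Q = [21 -18 -6; -18 59 22; -6 22 19]
step 0: y = z − H·x̄ = [9]
step 0: S = H·P̄·Hᵀ + R = [282]
step 0: K = P̄·Hᵀ·S⁻¹ = [-7/94; 115/282; 11/141]
step 0: x' = x̄ + K·y = [783/94, -501/94, -108/47]
step 0: P' = (I − K·H)·P̄ = [1827/94 -887/94 -205/47; -887/94 3413/282 1837/141; -205/47 1837/141 2437/141]
step 1: x̄ = F·x = [-1503/94, 36/47, -1281/94]
step 1: P̄ = F·P·Fᵀ + Q = [10521/94 1722/47 5583/94; 1722/47 1032/47 627/47; 5583/94 627/47 6183/94]
step 1: y = z − H·x̄ = [-1557/94]
step 1: S = H·P̄·Hᵀ + R = [37301/94]
step 1: K = P̄·Hᵀ·S⁻¹ = [9687/37301; 648/3391; -3021/37301]
step 1: x' = x̄ + K·y = [-756873/37301, -8136/3391, -458286/37301]
step 1: P' = (I − K·H)·P̄ = [3176658/37301 57462/3391 2526765/37301; 57462/3391 25320/3391 66063/3391; 2526765/37301 66063/3391 2356443/37301]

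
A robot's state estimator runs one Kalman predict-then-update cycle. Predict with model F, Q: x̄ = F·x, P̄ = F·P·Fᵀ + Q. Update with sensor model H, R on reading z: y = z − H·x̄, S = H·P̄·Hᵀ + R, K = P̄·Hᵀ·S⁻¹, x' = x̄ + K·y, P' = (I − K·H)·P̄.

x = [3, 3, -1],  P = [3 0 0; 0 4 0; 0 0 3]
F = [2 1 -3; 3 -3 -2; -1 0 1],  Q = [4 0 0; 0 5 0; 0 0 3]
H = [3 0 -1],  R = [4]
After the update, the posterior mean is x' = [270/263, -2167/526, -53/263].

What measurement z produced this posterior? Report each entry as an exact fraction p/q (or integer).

z = [3]

x̄ = F·x = [12, 2, -4]
P̄ = F·P·Fᵀ + Q = [47 24 -15; 24 80 -15; -15 -15 9]
S = H·P̄·Hᵀ + R = [526]
K = P̄·Hᵀ·S⁻¹ = [78/263; 87/526; -27/263]
x' − x̄ = [-2886/263, -3219/526, 999/263] = K·y
y = (KᵀK)⁻¹·Kᵀ·(x' − x̄) = [-37]
z = y + H·x̄ = [-37] + [40] = [3]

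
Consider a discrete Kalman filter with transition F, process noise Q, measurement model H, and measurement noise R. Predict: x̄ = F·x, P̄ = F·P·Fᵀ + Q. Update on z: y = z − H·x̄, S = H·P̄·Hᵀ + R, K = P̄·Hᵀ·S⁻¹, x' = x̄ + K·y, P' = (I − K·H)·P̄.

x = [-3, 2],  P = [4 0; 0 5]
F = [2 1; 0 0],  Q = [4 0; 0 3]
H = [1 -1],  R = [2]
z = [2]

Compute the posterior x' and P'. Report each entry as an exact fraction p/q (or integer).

x̄ = F·x = [-4, 0]
P̄ = F·P·Fᵀ + Q = [25 0; 0 3]
y = z − H·x̄ = [6]
S = H·P̄·Hᵀ + R = [30]
K = P̄·Hᵀ·S⁻¹ = [5/6; -1/10]
x' = x̄ + K·y = [1, -3/5]
P' = (I − K·H)·P̄ = [25/6 5/2; 5/2 27/10]

x' = [1, -3/5]
P' = [25/6 5/2; 5/2 27/10]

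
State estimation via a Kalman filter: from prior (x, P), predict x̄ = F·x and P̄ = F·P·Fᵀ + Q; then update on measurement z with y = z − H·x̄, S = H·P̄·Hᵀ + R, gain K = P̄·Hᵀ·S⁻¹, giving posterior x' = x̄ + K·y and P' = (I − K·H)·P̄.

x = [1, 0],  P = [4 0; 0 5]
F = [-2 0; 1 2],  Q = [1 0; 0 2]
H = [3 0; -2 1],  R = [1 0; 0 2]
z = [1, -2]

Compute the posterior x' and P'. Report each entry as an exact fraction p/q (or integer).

x' = [91/274, -169/137]
P' = [103/959 185/959; 185/959 2092/959]

x̄ = F·x = [-2, 1]
P̄ = F·P·Fᵀ + Q = [17 -8; -8 26]
y = z − H·x̄ = [7, -7]
S = H·P̄·Hᵀ + R = [154 -126; -126 128]
K = P̄·Hᵀ·S⁻¹ = [309/959 -3/274; 555/959 123/137]
x' = x̄ + K·y = [91/274, -169/137]
P' = (I − K·H)·P̄ = [103/959 185/959; 185/959 2092/959]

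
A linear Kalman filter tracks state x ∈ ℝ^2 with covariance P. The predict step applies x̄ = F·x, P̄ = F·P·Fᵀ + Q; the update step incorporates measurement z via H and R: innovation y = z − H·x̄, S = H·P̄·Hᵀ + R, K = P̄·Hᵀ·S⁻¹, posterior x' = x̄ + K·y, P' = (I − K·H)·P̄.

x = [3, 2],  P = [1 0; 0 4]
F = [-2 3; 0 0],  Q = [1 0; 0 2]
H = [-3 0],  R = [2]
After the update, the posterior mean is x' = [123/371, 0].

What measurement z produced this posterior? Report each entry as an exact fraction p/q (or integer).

x̄ = F·x = [0, 0]
P̄ = F·P·Fᵀ + Q = [41 0; 0 2]
S = H·P̄·Hᵀ + R = [371]
K = P̄·Hᵀ·S⁻¹ = [-123/371; 0]
x' − x̄ = [123/371, 0] = K·y
y = (KᵀK)⁻¹·Kᵀ·(x' − x̄) = [-1]
z = y + H·x̄ = [-1] + [0] = [-1]

z = [-1]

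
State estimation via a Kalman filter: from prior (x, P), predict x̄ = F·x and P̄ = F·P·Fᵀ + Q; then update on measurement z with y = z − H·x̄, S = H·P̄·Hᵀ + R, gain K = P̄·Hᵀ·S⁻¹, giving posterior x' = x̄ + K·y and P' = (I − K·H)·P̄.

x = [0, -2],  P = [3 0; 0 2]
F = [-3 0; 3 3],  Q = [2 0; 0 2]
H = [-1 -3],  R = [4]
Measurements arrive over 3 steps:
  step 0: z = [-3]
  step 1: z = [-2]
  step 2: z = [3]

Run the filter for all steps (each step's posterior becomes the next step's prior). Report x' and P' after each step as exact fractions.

step 0: x̄ = F·x = [0, -6]
step 0: P̄ = F·P·Fᵀ + Q = [29 -27; -27 47]
step 0: y = z − H·x̄ = [-21]
step 0: S = H·P̄·Hᵀ + R = [294]
step 0: K = P̄·Hᵀ·S⁻¹ = [26/147; -19/49]
step 0: x' = x̄ + K·y = [-26/7, 15/7]
step 0: P' = (I − K·H)·P̄ = [2911/147 -335/49; -335/49 137/49]
step 1: x̄ = F·x = [78/7, -33/7]
step 1: P̄ = F·P·Fᵀ + Q = [8831/49 -5718/49; -5718/49 4034/49]
step 1: y = z − H·x̄ = [-5]
step 1: S = H·P̄·Hᵀ + R = [225]
step 1: K = P̄·Hᵀ·S⁻¹ = [1189/1575; -304/525]
step 1: x' = x̄ + K·y = [2321/315, -191/105]
step 1: P' = (I − K·H)·P̄ = [573254/11025 -67394/3675; -67394/3675 8434/1225]
step 2: x̄ = F·x = [-2321/105, 1748/105]
step 2: P̄ = F·P·Fᵀ + Q = [575704/1225 -371072/1225; -371072/1225 247246/1225]
step 2: y = z − H·x̄ = [3238/105]
step 2: S = H·P̄·Hᵀ + R = [579386/1225]
step 2: K = P̄·Hᵀ·S⁻¹ = [268756/289693; -185333/289693]
step 2: x' = x̄ + K·y = [5652985/869079, -892618/289693]
step 2: P' = (I − K·H)·P̄ = [18218648/289693 -6431224/289693; -6431224/289693 2390852/289693]

step 0: x' = [-26/7, 15/7], P' = [2911/147 -335/49; -335/49 137/49]
step 1: x' = [2321/315, -191/105], P' = [573254/11025 -67394/3675; -67394/3675 8434/1225]
step 2: x' = [5652985/869079, -892618/289693], P' = [18218648/289693 -6431224/289693; -6431224/289693 2390852/289693]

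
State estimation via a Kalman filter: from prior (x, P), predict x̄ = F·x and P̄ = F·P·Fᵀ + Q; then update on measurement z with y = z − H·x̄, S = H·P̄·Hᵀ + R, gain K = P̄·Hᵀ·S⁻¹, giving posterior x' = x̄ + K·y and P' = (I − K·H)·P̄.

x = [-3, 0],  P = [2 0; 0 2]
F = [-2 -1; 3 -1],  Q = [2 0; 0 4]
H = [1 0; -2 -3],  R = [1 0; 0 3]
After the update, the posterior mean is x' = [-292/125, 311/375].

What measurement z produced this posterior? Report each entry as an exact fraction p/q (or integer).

x̄ = F·x = [6, -9]
P̄ = F·P·Fᵀ + Q = [12 -10; -10 24]
S = H·P̄·Hᵀ + R = [13 6; 6 147]
K = P̄·Hᵀ·S⁻¹ = [576/625 2/625; -386/625 -616/1875]
x' − x̄ = [-1042/125, 3686/375] = K·y
y = (KᵀK)⁻¹·Kᵀ·(x' − x̄) = [-9, -13]
z = y + H·x̄ = [-9, -13] + [6, 15] = [-3, 2]

z = [-3, 2]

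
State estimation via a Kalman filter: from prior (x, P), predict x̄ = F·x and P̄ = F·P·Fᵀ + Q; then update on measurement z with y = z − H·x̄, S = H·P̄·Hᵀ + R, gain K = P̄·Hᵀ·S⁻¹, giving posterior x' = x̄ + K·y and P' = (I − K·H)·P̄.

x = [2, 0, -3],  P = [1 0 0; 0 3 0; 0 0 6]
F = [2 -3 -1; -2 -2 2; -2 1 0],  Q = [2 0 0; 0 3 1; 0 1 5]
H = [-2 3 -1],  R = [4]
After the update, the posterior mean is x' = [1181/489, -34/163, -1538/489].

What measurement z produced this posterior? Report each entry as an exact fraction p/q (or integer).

x̄ = F·x = [7, -10, -4]
P̄ = F·P·Fᵀ + Q = [39 2 -13; 2 43 -1; -13 -1 12]
S = H·P̄·Hᵀ + R = [489]
K = P̄·Hᵀ·S⁻¹ = [-59/489; 42/163; 11/489]
x' − x̄ = [-2242/489, 1596/163, 418/489] = K·y
y = (KᵀK)⁻¹·Kᵀ·(x' − x̄) = [38]
z = y + H·x̄ = [38] + [-40] = [-2]

z = [-2]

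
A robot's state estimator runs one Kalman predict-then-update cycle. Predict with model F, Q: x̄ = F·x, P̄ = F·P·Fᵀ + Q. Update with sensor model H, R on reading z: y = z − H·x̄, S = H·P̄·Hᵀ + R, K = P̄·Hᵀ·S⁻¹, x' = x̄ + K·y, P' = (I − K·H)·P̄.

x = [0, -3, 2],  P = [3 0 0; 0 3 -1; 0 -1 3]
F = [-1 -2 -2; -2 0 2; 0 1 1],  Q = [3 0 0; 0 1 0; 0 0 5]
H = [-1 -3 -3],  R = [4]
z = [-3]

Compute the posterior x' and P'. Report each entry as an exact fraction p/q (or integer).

x̄ = F·x = [2, 4, -1]
P̄ = F·P·Fᵀ + Q = [22 -2 -8; -2 25 4; -8 4 9]
y = z − H·x̄ = [8]
S = H·P̄·Hᵀ + R = [344]
K = P̄·Hᵀ·S⁻¹ = [1/43; -85/344; -31/344]
x' = x̄ + K·y = [94/43, 87/43, -74/43]
P' = (I − K·H)·P̄ = [938/43 -1/43 -313/43; -1/43 1375/344 -1259/344; -313/43 -1259/344 2135/344]

x' = [94/43, 87/43, -74/43]
P' = [938/43 -1/43 -313/43; -1/43 1375/344 -1259/344; -313/43 -1259/344 2135/344]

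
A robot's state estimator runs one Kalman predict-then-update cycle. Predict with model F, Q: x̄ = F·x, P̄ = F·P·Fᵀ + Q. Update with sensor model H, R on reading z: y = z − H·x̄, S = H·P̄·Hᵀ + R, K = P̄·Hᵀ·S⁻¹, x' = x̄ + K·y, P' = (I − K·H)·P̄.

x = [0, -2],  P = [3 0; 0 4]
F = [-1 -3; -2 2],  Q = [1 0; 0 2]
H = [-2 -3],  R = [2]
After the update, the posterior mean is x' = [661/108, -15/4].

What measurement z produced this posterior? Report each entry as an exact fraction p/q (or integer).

x̄ = F·x = [6, -4]
P̄ = F·P·Fᵀ + Q = [40 -18; -18 30]
S = H·P̄·Hᵀ + R = [216]
K = P̄·Hᵀ·S⁻¹ = [-13/108; -1/4]
x' − x̄ = [13/108, 1/4] = K·y
y = (KᵀK)⁻¹·Kᵀ·(x' − x̄) = [-1]
z = y + H·x̄ = [-1] + [0] = [-1]

z = [-1]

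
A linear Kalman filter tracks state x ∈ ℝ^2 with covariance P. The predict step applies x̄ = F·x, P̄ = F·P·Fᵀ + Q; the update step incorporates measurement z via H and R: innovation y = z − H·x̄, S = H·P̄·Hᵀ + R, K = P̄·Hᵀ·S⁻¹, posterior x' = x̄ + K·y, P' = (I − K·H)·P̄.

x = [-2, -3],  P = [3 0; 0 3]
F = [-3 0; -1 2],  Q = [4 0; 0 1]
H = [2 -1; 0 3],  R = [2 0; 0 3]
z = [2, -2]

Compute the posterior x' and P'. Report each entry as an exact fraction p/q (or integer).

x̄ = F·x = [6, -4]
P̄ = F·P·Fᵀ + Q = [31 9; 9 16]
y = z − H·x̄ = [-14, 10]
S = H·P̄·Hᵀ + R = [106 6; 6 147]
K = P̄·Hᵀ·S⁻¹ = [2543/5182 424/2591; 1/2591 846/2591]
x' = x̄ + K·y = [1985/2591, -1918/2591]
P' = (I − K·H)·P̄ = [2967/5182 424/2591; 424/2591 846/2591]

x' = [1985/2591, -1918/2591]
P' = [2967/5182 424/2591; 424/2591 846/2591]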